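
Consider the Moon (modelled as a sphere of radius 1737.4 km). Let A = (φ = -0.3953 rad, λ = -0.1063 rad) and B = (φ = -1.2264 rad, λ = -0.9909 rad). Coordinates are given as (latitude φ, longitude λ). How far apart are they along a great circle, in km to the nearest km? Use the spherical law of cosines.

1697 km

In radians: φ₁ = -0.3953, φ₂ = -1.2264, Δλ = -50.684° = -0.8846 rad.
cos c = sin φ₁ sin φ₂ + cos φ₁ cos φ₂ cos Δλ = (-0.3851)(-0.9413) + (0.9229)(0.3376)(0.6336) = 0.55990,
so c = arccos(0.55990) = 0.97654 rad.
Distance = R·c = 1737.4 × 0.9765 ≈ 1697 km.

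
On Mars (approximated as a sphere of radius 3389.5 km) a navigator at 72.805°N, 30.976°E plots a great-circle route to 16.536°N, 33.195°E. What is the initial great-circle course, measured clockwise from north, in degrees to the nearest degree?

177°

Δλ = 2.219° = 0.0387 rad.
y = sin Δλ · cos φ₂ = (0.0387)(0.9586) = 0.0371
x = cos φ₁ sin φ₂ − sin φ₁ cos φ₂ cos Δλ = (0.2956)(0.2846) − (0.9553)(0.9586)(0.9993) = -0.8310
θ = atan2(y, x) = 177.44°, so the bearing is 177°.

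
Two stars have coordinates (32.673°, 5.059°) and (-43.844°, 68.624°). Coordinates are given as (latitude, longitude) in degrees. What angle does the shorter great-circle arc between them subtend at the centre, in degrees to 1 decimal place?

96.0°

Let φ₁ = 0.5703 rad, φ₂ = -0.7652 rad, and Δλ = 1.1094 rad.
cos c = sin φ₁ sin φ₂ + cos φ₁ cos φ₂ cos Δλ = (0.5398)(-0.6927) + (0.8418)(0.7212)(0.4452) = -0.10368,
so c = arccos(-0.10368) = 1.67466 rad.
So the angular separation is 96.0°.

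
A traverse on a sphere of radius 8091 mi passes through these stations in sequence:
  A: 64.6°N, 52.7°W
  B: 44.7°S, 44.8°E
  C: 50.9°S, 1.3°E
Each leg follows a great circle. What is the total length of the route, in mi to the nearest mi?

22861 mi

Leg A→B: central angle 2.3120 rad, distance 18706.6 mi.
Leg B→C: central angle 0.5135 rad, distance 4154.6 mi.
Total: 18706.6 + 4154.6 ≈ 22861 mi.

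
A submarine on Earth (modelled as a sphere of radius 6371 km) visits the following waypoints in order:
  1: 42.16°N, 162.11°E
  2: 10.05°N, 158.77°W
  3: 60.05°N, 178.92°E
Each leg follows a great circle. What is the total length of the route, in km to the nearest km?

Leg 1→2: central angle 0.8184 rad, distance 5213.9 km.
Leg 2→3: central angle 0.9198 rad, distance 5860.0 km.
Total: 5213.9 + 5860.0 ≈ 11074 km.

11074 km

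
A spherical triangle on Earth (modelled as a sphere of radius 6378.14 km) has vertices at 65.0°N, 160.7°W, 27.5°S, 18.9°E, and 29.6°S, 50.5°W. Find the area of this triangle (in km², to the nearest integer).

106724224 km²

Side lengths (central angles): a = 1.0478, b = 2.1828, c = 2.4871 rad; semiperimeter s = 2.8589.
By l'Huilier's theorem, tan(E/4) = √[tan(s/2) tan((s−a)/2) tan((s−b)/2) tan((s−c)/2)], giving spherical excess E = 2.6235 rad.
Area = E·R² = 2.6235 × (6378.14)² ≈ 106724224 km².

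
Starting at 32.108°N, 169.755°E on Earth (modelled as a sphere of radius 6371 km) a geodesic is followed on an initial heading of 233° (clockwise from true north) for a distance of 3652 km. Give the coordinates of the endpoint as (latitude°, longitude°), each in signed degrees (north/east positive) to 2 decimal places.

Angular distance δ = d/R = 3652/6371 = 0.57322 rad; initial bearing θ = 4.0666 rad.
sin φ₂ = sin φ₁ cos δ + cos φ₁ sin δ cos θ = (0.5315)(0.8402) + (0.8470)(0.5423)(-0.6018) = 0.1701, so φ₂ = 9.79°.
Δλ = atan2(sin θ sin δ cos φ₁, cos δ − sin φ₁ sin φ₂) = atan2(-0.3669, 0.7498) = -26.074°.
λ₂ = 169.755° − 26.074° = 143.68°.

9.79°, 143.68°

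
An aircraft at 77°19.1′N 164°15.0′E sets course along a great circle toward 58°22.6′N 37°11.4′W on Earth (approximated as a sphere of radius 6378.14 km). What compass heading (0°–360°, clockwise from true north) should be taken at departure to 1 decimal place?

Δλ = 158.560° = 2.7674 rad.
y = sin Δλ · cos φ₂ = (0.3655)(0.5243) = 0.1917
x = cos φ₁ sin φ₂ − sin φ₁ cos φ₂ cos Δλ = (0.2195)(0.8515) − (0.9756)(0.5243)(-0.9308) = 0.6631
θ = atan2(y, x) = 16.12°, so the bearing is 16.1°.

16.1°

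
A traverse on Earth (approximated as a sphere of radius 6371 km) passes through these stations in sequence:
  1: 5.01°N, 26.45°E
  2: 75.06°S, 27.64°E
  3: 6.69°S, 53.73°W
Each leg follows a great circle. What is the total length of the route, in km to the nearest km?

Leg 1→2: central angle 1.3975 rad, distance 8903.7 km.
Leg 2→3: central angle 1.4192 rad, distance 9042.0 km.
Total: 8903.7 + 9042.0 ≈ 17946 km.

17946 km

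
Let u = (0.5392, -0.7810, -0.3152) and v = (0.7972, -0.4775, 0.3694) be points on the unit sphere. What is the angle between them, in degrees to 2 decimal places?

46.66°

u·v = 0.6863; |u| = 1.0000, |v| = 1.0000.
cos θ = (u·v)/(|u||v|) = 0.6863, so θ = 46.66°.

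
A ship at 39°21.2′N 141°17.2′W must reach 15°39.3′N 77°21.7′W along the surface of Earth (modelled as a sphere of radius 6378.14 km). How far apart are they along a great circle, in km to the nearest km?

With latitudes φ₁ = 39.353°, φ₂ = 15.655° and longitude difference Δλ = 63.925°:
Haversine: a = sin²(Δφ/2) + cos φ₁ cos φ₂ sin²(Δλ/2) = 0.0422 + (0.7733)(0.9629)(0.2802) = 0.25081.
Central angle c = 2·arcsin(√a) = 1.04907 rad.
Distance = R·c = 6378.14 × 1.0491 ≈ 6691 km.

6691 km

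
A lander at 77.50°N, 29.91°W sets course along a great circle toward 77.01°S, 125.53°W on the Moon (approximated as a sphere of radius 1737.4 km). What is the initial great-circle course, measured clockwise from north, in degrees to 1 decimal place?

229.7°

With φ₁ = 1.3526, φ₂ = -1.3441, Δλ = -1.6689 rad, the forward-azimuth formula gives
θ = atan2( sin Δλ cos φ₂ , cos φ₁ sin φ₂ − sin φ₁ cos φ₂ cos Δλ ) = atan2(-0.2237, -0.1894) = -130.25°.
Adding 360° brings this into [0°, 360°): 229.7°.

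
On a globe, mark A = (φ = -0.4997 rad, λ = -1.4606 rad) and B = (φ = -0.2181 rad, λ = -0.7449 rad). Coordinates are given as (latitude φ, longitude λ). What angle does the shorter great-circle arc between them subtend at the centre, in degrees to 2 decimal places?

In radians: φ₁ = -0.4997, φ₂ = -0.2181, Δλ = 41.007° = 0.7157 rad.
cos c = sin φ₁ sin φ₂ + cos φ₁ cos φ₂ cos Δλ = (-0.4792)(-0.2164) + (0.8777)(0.9763)(0.7546) = 0.75035,
so c = arccos(0.75035) = 0.72221 rad.
So the angular separation is 41.38°.

41.38°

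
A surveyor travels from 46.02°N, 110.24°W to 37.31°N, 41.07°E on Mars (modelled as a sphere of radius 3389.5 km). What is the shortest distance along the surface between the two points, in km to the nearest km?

5488 km

With latitudes φ₁ = 46.020°, φ₂ = 37.310° and longitude difference Δλ = 151.310°:
cos c = sin φ₁ sin φ₂ + cos φ₁ cos φ₂ cos Δλ = (0.7196)(0.6061) + (0.6944)(0.7954)(-0.8772) = -0.04834,
so c = arccos(-0.04834) = 1.61916 rad.
Distance = R·c = 3389.5 × 1.6192 ≈ 5488 km.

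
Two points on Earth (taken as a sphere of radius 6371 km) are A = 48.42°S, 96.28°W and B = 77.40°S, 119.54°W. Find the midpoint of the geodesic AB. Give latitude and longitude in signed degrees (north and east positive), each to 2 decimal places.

Central angle δ = 0.5296 rad. Interpolating on the sphere with fraction f = 0.5:
P = [sin((1−f)δ)·A + sin(fδ)·B] / sin δ = 0.5181·A + 0.5181·B in Cartesian coordinates,
giving P = (-0.0933, -0.4401, -0.8931), i.e. latitude -63.27°, longitude -101.97°.

-63.27°, -101.97°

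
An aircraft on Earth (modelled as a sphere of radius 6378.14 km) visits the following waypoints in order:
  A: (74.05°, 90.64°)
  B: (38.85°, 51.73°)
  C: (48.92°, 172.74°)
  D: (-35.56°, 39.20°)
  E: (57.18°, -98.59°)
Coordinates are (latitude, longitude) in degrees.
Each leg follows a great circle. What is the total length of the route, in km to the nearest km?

45194 km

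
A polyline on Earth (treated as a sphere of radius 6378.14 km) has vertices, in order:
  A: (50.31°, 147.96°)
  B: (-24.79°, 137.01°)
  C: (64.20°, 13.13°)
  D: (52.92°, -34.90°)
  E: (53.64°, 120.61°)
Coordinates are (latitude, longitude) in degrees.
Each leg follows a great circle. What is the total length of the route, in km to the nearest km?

Leg A→B: central angle 1.3216 rad, distance 8429.7 km.
Leg B→C: central angle 2.2115 rad, distance 14105.3 km.
Leg C→D: central angle 0.4651 rad, distance 2966.8 km.
Leg D→E: central angle 1.2480 rad, distance 7960.2 km.
Total: 8429.7 + 14105.3 + 2966.8 + 7960.2 ≈ 33462 km.

33462 km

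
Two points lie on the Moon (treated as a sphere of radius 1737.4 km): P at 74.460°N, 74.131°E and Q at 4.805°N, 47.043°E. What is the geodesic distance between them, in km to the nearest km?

2166 km

Let φ₁ = 1.2996 rad, φ₂ = 0.0839 rad, and Δλ = -0.4728 rad.
cos c = sin φ₁ sin φ₂ + cos φ₁ cos φ₂ cos Δλ = (0.9634)(0.0838) + (0.2679)(0.9965)(0.8903) = 0.31839,
so c = arccos(0.31839) = 1.24677 rad.
Distance = R·c = 1737.4 × 1.2468 ≈ 2166 km.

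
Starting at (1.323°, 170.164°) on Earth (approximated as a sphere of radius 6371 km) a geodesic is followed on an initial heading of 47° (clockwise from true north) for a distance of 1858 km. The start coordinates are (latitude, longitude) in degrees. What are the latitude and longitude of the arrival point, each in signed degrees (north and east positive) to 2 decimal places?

Angular distance δ = d/R = 1858/6371 = 0.29163 rad; initial bearing θ = 0.8203 rad.
sin φ₂ = sin φ₁ cos δ + cos φ₁ sin δ cos θ = (0.0231)(0.9578) + (0.9997)(0.2875)(0.6820) = 0.2181, so φ₂ = 12.60°.
Δλ = atan2(sin θ sin δ cos φ₁, cos δ − sin φ₁ sin φ₂) = atan2(0.2102, 0.9527) = 12.443°.
λ₂ = 170.164° + 12.443° = 182.61° → -177.39° after wrapping to (−180°, 180°].

12.60°, -177.39°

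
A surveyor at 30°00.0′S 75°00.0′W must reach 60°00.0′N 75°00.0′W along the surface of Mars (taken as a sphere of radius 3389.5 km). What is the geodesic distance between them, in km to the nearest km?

5324 km

In radians: φ₁ = -0.5236, φ₂ = 1.0472, Δλ = 0.000° = 0.0000 rad.
cos c = sin φ₁ sin φ₂ + cos φ₁ cos φ₂ cos Δλ = (-0.5000)(0.8660) + (0.8660)(0.5000)(1.0000) = 0.00000,
so c = arccos(0.00000) = 1.57080 rad.
Distance = R·c = 3389.5 × 1.5708 ≈ 5324 km.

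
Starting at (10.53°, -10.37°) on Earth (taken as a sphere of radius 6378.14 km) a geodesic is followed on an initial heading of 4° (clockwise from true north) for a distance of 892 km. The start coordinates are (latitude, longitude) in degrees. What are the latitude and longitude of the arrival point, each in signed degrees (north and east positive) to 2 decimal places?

18.52°, -9.78°

Angular distance δ = d/R = 892/6378.14 = 0.13985 rad; initial bearing θ = 0.0698 rad.
sin φ₂ = sin φ₁ cos δ + cos φ₁ sin δ cos θ = (0.1828)(0.9902) + (0.9832)(0.1394)(0.9976) = 0.3177, so φ₂ = 18.52°.
Δλ = atan2(sin θ sin δ cos φ₁, cos δ − sin φ₁ sin φ₂) = atan2(0.0096, 0.9322) = 0.588°.
λ₂ = -10.370° + 0.588° = -9.78°.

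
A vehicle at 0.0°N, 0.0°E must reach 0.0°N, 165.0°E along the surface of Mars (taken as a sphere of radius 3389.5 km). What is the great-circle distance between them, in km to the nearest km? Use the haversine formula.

9761 km

With latitudes φ₁ = 0.000°, φ₂ = 0.000° and longitude difference Δλ = 165.000°:
Haversine: a = sin²(Δφ/2) + cos φ₁ cos φ₂ sin²(Δλ/2) = 0.0000 + (1.0000)(1.0000)(0.9830) = 0.98296.
Central angle c = 2·arcsin(√a) = 2.87979 rad.
Distance = R·c = 3389.5 × 2.8798 ≈ 9761 km.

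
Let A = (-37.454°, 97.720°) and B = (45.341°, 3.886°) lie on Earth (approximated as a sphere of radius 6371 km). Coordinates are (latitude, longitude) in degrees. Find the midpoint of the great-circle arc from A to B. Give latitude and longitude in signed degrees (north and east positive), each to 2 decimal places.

The central angle between A and B is δ = 2.0599 rad.
With f = 0.5, the slerp weights are sin((1−f)δ)/sin δ = 0.9712 and sin(fδ)/sin δ = 0.9712.
Weighted sum of the unit vectors: (0.9712)·(-0.1066,0.7866,-0.6081) + (0.9712)·(0.7013,0.0476,0.7113) = (0.5775, 0.8102, 0.1002).
Converting back: φ = atan2(z, √(x²+y²)) = 5.75°, λ = atan2(y, x) = 54.52°.

5.75°, 54.52°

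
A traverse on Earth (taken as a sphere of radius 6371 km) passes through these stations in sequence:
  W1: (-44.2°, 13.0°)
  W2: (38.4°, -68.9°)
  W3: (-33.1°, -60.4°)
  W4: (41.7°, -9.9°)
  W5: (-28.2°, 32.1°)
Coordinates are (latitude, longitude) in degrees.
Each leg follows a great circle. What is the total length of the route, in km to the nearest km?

38987 km

Leg W1→W2: central angle 1.9325 rad, distance 12312.0 km.
Leg W2→W3: central angle 1.2555 rad, distance 7998.8 km.
Leg W3→W4: central angle 1.5362 rad, distance 9787.3 km.
Leg W4→W5: central angle 1.3953 rad, distance 8889.1 km.
Total: 12312.0 + 7998.8 + 9787.3 + 8889.1 ≈ 38987 km.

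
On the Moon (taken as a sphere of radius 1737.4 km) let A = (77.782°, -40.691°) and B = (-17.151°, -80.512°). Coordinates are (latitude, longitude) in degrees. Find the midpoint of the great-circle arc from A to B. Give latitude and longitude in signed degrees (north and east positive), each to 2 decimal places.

31.21°, -73.60°

The central angle between A and B is δ = 1.7041 rad.
With f = 0.5, the slerp weights are sin((1−f)δ)/sin δ = 0.7594 and sin(fδ)/sin δ = 0.7594.
Weighted sum of the unit vectors: (0.7594)·(0.1605,-0.1380,0.9773) + (0.7594)·(0.1575,-0.9425,-0.2949) = (0.2415, -0.8204, 0.5182).
Converting back: φ = atan2(z, √(x²+y²)) = 31.21°, λ = atan2(y, x) = -73.60°.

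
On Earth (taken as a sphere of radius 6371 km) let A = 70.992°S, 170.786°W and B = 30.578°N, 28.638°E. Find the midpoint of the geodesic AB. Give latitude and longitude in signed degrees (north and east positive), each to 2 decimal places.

-37.74°, 39.70°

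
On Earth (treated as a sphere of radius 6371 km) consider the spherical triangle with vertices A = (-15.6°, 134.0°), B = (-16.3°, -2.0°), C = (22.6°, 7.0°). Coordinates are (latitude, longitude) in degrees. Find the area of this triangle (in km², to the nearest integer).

Side lengths (central angles): a = 0.6961, b = 2.2633, c = 2.2013 rad; semiperimeter s = 2.5803.
By l'Huilier's theorem, tan(E/4) = √[tan(s/2) tan((s−a)/2) tan((s−b)/2) tan((s−c)/2)], giving spherical excess E = 1.4615 rad.
Area = E·R² = 1.4615 × (6371)² ≈ 59320463 km².

59320463 km²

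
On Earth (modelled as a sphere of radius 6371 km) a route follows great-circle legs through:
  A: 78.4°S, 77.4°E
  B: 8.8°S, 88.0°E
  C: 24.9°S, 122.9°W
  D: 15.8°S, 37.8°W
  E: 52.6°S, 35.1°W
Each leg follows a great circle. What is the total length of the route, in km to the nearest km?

Leg A→B: central angle 1.2184 rad, distance 7762.2 km.
Leg B→C: central angle 2.3528 rad, distance 14989.9 km.
Leg C→D: central angle 1.3805 rad, distance 8794.9 km.
Leg D→E: central angle 0.6434 rad, distance 4098.9 km.
Total: 7762.2 + 14989.9 + 8794.9 + 4098.9 ≈ 35646 km.

35646 km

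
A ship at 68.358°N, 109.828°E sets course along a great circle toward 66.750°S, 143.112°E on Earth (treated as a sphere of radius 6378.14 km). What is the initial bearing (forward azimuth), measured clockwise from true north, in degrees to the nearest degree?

With φ₁ = 1.1931, φ₂ = -1.1650, Δλ = 0.5809 rad, the forward-azimuth formula gives
θ = atan2( sin Δλ cos φ₂ , cos φ₁ sin φ₂ − sin φ₁ cos φ₂ cos Δλ ) = atan2(0.2166, -0.6456) = 161.45°.
So the initial bearing is 161°.

161°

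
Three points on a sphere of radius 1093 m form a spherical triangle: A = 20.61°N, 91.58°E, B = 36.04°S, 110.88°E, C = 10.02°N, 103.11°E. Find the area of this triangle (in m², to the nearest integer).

Side lengths (central angles): a = 0.8140, b = 0.2678, c = 1.0388 rad; semiperimeter s = 1.0603.
By l'Huilier's theorem, tan(E/4) = √[tan(s/2) tan((s−a)/2) tan((s−b)/2) tan((s−c)/2)], giving spherical excess E = 0.0722 rad.
Area = E·R² = 0.0722 × (1093)² ≈ 86227 m².

86227 m²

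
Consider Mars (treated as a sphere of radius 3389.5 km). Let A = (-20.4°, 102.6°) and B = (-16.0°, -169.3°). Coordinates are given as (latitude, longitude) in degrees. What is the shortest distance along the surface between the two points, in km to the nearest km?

4896 km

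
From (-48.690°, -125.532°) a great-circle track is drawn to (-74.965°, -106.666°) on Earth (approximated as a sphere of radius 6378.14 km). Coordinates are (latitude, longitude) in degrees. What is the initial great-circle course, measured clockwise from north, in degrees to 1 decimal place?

169.5°

Δλ = 18.866° = 0.3293 rad.
y = sin Δλ · cos φ₂ = (0.3234)(0.2594) = 0.0839
x = cos φ₁ sin φ₂ − sin φ₁ cos φ₂ cos Δλ = (0.6601)(-0.9658) − (-0.7511)(0.2594)(0.9463) = -0.4531
θ = atan2(y, x) = 169.51°, so the bearing is 169.5°.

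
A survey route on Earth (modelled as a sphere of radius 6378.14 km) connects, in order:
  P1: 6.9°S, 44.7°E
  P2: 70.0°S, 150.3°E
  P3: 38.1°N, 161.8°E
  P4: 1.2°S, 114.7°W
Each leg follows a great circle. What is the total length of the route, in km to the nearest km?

31484 km

Leg P1→P2: central angle 1.5492 rad, distance 9881.1 km.
Leg P2→P3: central angle 1.8924 rad, distance 12069.9 km.
Leg P3→P4: central angle 1.4946 rad, distance 9532.6 km.
Total: 9881.1 + 12069.9 + 9532.6 ≈ 31484 km.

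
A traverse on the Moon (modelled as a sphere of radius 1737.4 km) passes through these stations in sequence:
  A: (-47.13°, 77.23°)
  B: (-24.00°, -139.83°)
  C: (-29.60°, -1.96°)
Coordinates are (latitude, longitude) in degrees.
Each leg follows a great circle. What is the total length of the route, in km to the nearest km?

6497 km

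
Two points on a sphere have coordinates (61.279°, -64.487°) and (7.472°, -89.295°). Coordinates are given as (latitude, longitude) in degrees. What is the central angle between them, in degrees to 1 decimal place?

56.9°

In radians: φ₁ = 1.0695, φ₂ = 0.1304, Δλ = -24.808° = -0.4330 rad.
cos c = sin φ₁ sin φ₂ + cos φ₁ cos φ₂ cos Δλ = (0.8770)(0.1300) + (0.4805)(0.9915)(0.9077) = 0.54654,
so c = arccos(0.54654) = 0.99257 rad.
So the angular separation is 56.9°.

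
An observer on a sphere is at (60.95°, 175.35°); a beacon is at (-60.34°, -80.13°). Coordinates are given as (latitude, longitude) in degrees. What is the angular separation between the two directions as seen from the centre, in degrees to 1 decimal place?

145.1°

Let φ₁ = 1.0638 rad, φ₂ = -1.0531 rad, and Δλ = 1.8242 rad.
Haversine: a = sin²(Δφ/2) + cos φ₁ cos φ₂ sin²(Δλ/2) = 0.7597 + (0.4856)(0.4949)(0.6254) = 0.90995.
Central angle c = 2·arcsin(√a) = 2.53203 rad.
So the angular separation is 145.1°.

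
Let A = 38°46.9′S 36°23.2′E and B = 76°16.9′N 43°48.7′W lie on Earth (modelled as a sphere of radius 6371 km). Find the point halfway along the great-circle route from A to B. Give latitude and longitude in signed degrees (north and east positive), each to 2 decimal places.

The central angle between A and B is δ = 2.1859 rad.
With f = 0.5, the slerp weights are sin((1−f)δ)/sin δ = 1.0872 and sin(fδ)/sin δ = 1.0872.
Weighted sum of the unit vectors: (1.0872)·(0.6276,0.4624,-0.6264) + (1.0872)·(0.1711,-0.1642,0.9715) = (0.8684, 0.3243, 0.3752).
Converting back: φ = atan2(z, √(x²+y²)) = 22.04°, λ = atan2(y, x) = 20.48°.

22.04°, 20.48°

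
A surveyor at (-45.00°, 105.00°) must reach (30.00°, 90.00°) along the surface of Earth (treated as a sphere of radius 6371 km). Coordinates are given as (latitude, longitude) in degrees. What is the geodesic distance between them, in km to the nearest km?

8477 km

In radians: φ₁ = -0.7854, φ₂ = 0.5236, Δλ = -15.000° = -0.2618 rad.
Haversine: a = sin²(Δφ/2) + cos φ₁ cos φ₂ sin²(Δλ/2) = 0.3706 + (0.7071)(0.8660)(0.0170) = 0.38102.
Central angle c = 2·arcsin(√a) = 1.33054 rad.
Distance = R·c = 6371 × 1.3305 ≈ 8477 km.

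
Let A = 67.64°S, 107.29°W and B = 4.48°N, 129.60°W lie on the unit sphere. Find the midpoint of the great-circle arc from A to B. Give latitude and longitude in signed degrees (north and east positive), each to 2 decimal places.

-31.97°, -123.49°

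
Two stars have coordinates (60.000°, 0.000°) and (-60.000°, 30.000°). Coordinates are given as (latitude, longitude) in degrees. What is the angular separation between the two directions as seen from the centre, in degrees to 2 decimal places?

122.24°

Let φ₁ = 1.0472 rad, φ₂ = -1.0472 rad, and Δλ = 0.5236 rad.
cos c = sin φ₁ sin φ₂ + cos φ₁ cos φ₂ cos Δλ = (0.8660)(-0.8660) + (0.5000)(0.5000)(0.8660) = -0.53349,
so c = arccos(-0.53349) = 2.13352 rad.
So the angular separation is 122.24°.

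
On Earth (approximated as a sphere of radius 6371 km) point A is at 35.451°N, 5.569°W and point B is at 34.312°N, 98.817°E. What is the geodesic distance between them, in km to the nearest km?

In radians: φ₁ = 0.6187, φ₂ = 0.5989, Δλ = 104.386° = 1.8219 rad.
cos c = sin φ₁ sin φ₂ + cos φ₁ cos φ₂ cos Δλ = (0.5800)(0.5637) + (0.8146)(0.8260)(-0.2485) = 0.15978,
so c = arccos(0.15978) = 1.41033 rad.
Distance = R·c = 6371 × 1.4103 ≈ 8985 km.

8985 km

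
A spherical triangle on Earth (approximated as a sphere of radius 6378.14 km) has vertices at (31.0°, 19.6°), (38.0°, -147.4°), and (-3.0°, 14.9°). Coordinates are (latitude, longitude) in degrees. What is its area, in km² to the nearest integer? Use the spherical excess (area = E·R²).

Side lengths (central angles): a = 2.4685, b = 0.5985, c = 1.9188 rad; semiperimeter s = 2.4929.
By l'Huilier's theorem, tan(E/4) = √[tan(s/2) tan((s−a)/2) tan((s−b)/2) tan((s−c)/2)], giving spherical excess E = 0.4861 rad.
Area = E·R² = 0.4861 × (6378.14)² ≈ 19774634 km².

19774634 km²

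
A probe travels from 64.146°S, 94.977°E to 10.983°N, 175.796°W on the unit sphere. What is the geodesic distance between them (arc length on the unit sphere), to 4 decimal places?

In radians: φ₁ = -1.1196, φ₂ = 0.1917, Δλ = 89.227° = 1.5573 rad.
Haversine: a = sin²(Δφ/2) + cos φ₁ cos φ₂ sin²(Δλ/2) = 0.3717 + (0.4361)(0.9817)(0.4933) = 0.58284.
Central angle c = 2·arcsin(√a) = 1.73724 rad.
On the unit sphere the arc length equals the central angle: 1.7372.

1.7372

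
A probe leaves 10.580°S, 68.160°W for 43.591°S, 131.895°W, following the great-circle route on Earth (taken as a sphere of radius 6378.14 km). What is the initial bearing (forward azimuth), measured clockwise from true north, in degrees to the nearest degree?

Δλ = -63.735° = -1.1124 rad.
y = sin Δλ · cos φ₂ = (-0.8968)(0.7243) = -0.6495
x = cos φ₁ sin φ₂ − sin φ₁ cos φ₂ cos Δλ = (0.9830)(-0.6895) − (-0.1836)(0.7243)(0.4425) = -0.6189
θ = atan2(y, x) = -133.62°; adding 360° gives 226°.

226°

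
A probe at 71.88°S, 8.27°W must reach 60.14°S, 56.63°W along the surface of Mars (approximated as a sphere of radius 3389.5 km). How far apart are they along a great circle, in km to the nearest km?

Let φ₁ = -1.2545 rad, φ₂ = -1.0496 rad, and Δλ = -0.8440 rad.
cos c = sin φ₁ sin φ₂ + cos φ₁ cos φ₂ cos Δλ = (-0.9504)(-0.8672) + (0.3110)(0.4979)(0.6644) = 0.92712,
so c = arccos(0.92712) = 0.38414 rad.
Distance = R·c = 3389.5 × 0.3841 ≈ 1302 km.

1302 km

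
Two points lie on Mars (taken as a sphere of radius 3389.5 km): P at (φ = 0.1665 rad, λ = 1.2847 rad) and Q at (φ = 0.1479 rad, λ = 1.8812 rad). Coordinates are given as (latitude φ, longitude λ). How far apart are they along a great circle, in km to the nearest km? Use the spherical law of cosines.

1997 km

With latitudes φ₁ = 9.540°, φ₂ = 8.474° and longitude difference Δλ = 34.177°:
cos c = sin φ₁ sin φ₂ + cos φ₁ cos φ₂ cos Δλ = (0.1657)(0.1474) + (0.9862)(0.9891)(0.8273) = 0.83138,
so c = arccos(0.83138) = 0.58921 rad.
Distance = R·c = 3389.5 × 0.5892 ≈ 1997 km.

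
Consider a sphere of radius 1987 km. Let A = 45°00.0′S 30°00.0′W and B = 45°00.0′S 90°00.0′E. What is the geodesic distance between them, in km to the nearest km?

2619 km

Let φ₁ = -0.7854 rad, φ₂ = -0.7854 rad, and Δλ = 2.0944 rad.
cos c = sin φ₁ sin φ₂ + cos φ₁ cos φ₂ cos Δλ = (-0.7071)(-0.7071) + (0.7071)(0.7071)(-0.5000) = 0.25000,
so c = arccos(0.25000) = 1.31812 rad.
Distance = R·c = 1987 × 1.3181 ≈ 2619 km.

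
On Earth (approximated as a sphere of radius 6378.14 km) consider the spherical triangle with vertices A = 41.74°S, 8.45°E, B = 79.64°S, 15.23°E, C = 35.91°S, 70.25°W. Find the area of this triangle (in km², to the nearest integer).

13839411 km²

Side lengths (central angles): a = 0.9417, b = 1.0369, c = 0.6630 rad; semiperimeter s = 1.3208.
By l'Huilier's theorem, tan(E/4) = √[tan(s/2) tan((s−a)/2) tan((s−b)/2) tan((s−c)/2)], giving spherical excess E = 0.3402 rad.
Area = E·R² = 0.3402 × (6378.14)² ≈ 13839411 km².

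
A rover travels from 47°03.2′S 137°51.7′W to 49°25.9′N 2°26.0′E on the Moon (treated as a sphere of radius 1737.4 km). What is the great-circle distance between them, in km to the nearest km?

4662 km

In radians: φ₁ = -0.8212, φ₂ = 0.8627, Δλ = 140.295° = 2.4486 rad.
Haversine: a = sin²(Δφ/2) + cos φ₁ cos φ₂ sin²(Δλ/2) = 0.5565 + (0.6813)(0.6504)(0.8847) = 0.94847.
Central angle c = 2·arcsin(√a) = 2.68359 rad.
Distance = R·c = 1737.4 × 2.6836 ≈ 4662 km.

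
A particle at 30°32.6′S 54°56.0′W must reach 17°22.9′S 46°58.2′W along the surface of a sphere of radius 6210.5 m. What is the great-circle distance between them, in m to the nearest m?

1629 m

With latitudes φ₁ = -30.543°, φ₂ = -17.382° and longitude difference Δλ = 7.963°:
cos c = sin φ₁ sin φ₂ + cos φ₁ cos φ₂ cos Δλ = (-0.5082)(-0.2987) + (0.8612)(0.9543)(0.9904) = 0.96581,
so c = arccos(0.96581) = 0.26226 rad.
Distance = R·c = 6210.5 × 0.2623 ≈ 1629 m.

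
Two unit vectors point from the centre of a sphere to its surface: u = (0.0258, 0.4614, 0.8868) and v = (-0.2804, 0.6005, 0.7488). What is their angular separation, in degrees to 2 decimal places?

20.95°

u·v = 0.9339; |u| = 1.0000, |v| = 1.0000.
cos θ = (u·v)/(|u||v|) = 0.9339, so θ = 20.95°.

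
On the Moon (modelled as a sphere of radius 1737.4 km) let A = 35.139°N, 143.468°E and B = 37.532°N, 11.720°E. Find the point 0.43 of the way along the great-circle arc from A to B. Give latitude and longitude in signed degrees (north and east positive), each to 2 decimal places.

The central angle between A and B is δ = 1.6521 rad.
With f = 0.43, the slerp weights are sin((1−f)δ)/sin δ = 0.8112 and sin(fδ)/sin δ = 0.6543.
Weighted sum of the unit vectors: (0.8112)·(-0.6571,0.4868,0.5756) + (0.6543)·(0.7765,0.1611,0.6092) = (-0.0250, 0.5003, 0.8655).
Converting back: φ = atan2(z, √(x²+y²)) = 59.94°, λ = atan2(y, x) = 92.86°.

59.94°, 92.86°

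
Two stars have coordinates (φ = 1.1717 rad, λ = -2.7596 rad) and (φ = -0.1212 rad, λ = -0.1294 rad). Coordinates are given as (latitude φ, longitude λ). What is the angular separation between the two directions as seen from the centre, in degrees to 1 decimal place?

With latitudes φ₁ = 67.133°, φ₂ = -6.944° and longitude difference Δλ = 150.699°:
Haversine: a = sin²(Δφ/2) + cos φ₁ cos φ₂ sin²(Δλ/2) = 0.3628 + (0.3886)(0.9927)(0.9360) = 0.72389.
Central angle c = 2·arcsin(√a) = 2.03509 rad.
So the angular separation is 116.6°.

116.6°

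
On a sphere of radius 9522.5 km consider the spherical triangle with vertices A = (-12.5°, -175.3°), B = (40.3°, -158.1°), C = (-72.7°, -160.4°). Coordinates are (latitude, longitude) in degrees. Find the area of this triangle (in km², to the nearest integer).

Side lengths (central angles): a = 1.9724, b = 1.0619, c = 0.9627 rad; semiperimeter s = 1.9985.
By l'Huilier's theorem, tan(E/4) = √[tan(s/2) tan((s−a)/2) tan((s−b)/2) tan((s−c)/2)], giving spherical excess E = 0.3053 rad.
Area = E·R² = 0.3053 × (9522.5)² ≈ 27681882 km².

27681882 km²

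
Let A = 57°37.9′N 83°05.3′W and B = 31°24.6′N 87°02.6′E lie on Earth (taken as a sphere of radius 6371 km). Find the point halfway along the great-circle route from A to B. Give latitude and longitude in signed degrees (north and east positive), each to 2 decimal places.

The central angle between A and B is δ = 1.5808 rad.
With f = 0.5, the slerp weights are sin((1−f)δ)/sin δ = 0.7107 and sin(fδ)/sin δ = 0.7107.
Weighted sum of the unit vectors: (0.7107)·(0.0644,-0.5315,0.8446) + (0.7107)·(0.0440,0.8523,0.5212) = (0.0771, 0.2280, 0.9706).
Converting back: φ = atan2(z, √(x²+y²)) = 76.07°, λ = atan2(y, x) = 71.33°.

76.07°, 71.33°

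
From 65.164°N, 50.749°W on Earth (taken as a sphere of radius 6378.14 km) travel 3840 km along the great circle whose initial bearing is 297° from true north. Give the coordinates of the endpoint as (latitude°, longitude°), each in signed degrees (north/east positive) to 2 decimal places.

58.86°, -128.14°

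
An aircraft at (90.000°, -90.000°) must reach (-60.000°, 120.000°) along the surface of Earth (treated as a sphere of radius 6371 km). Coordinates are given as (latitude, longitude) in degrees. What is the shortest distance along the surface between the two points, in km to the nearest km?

In radians: φ₁ = 1.5708, φ₂ = -1.0472, Δλ = -150.000° = -2.6180 rad.
cos c = sin φ₁ sin φ₂ + cos φ₁ cos φ₂ cos Δλ = (1.0000)(-0.8660) + (0.0000)(0.5000)(-0.8660) = -0.86603,
so c = arccos(-0.86603) = 2.61799 rad.
Distance = R·c = 6371 × 2.6180 ≈ 16679 km.

16679 km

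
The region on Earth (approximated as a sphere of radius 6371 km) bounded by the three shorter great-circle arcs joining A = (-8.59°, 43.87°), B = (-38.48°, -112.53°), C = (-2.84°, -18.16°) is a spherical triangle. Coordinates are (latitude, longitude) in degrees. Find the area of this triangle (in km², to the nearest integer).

53772235 km²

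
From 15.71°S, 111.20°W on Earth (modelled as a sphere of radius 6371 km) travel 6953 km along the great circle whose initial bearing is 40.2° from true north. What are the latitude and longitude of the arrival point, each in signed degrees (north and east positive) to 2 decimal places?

31.83°, -68.82°

Angular distance δ = d/R = 6953/6371 = 1.09135 rad; initial bearing θ = 0.7016 rad.
sin φ₂ = sin φ₁ cos δ + cos φ₁ sin δ cos θ = (-0.2708)(0.4613) + (0.9626)(0.8873)(0.7638) = 0.5275, so φ₂ = 31.83°.
Δλ = atan2(sin θ sin δ cos φ₁, cos δ − sin φ₁ sin φ₂) = atan2(0.5513, 0.6041) = 42.383°.
λ₂ = -111.200° + 42.383° = -68.82°.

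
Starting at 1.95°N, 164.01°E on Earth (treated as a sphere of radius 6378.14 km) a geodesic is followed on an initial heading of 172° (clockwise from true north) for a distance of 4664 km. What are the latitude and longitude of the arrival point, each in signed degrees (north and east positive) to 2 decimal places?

-39.46°, 170.92°

Angular distance δ = d/R = 4664/6378.14 = 0.73125 rad; initial bearing θ = 3.0020 rad.
sin φ₂ = sin φ₁ cos δ + cos φ₁ sin δ cos θ = (0.0340)(0.7443) + (0.9994)(0.6678)(-0.9903) = -0.6356, so φ₂ = -39.46°.
Δλ = atan2(sin θ sin δ cos φ₁, cos δ − sin φ₁ sin φ₂) = atan2(0.0929, 0.7660) = 6.914°.
λ₂ = 164.010° + 6.914° = 170.92°.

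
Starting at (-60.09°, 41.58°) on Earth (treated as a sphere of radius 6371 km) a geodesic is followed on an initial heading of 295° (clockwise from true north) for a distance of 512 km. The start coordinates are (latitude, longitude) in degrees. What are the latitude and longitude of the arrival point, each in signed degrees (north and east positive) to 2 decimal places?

-57.90°, 33.71°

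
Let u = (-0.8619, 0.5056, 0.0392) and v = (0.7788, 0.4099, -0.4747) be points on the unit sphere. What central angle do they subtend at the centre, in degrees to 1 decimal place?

118.9°

u·v = -0.4826; |u| = 1.0000, |v| = 0.9999.
cos θ = (u·v)/(|u||v|) = -0.4826, so θ = 118.9°.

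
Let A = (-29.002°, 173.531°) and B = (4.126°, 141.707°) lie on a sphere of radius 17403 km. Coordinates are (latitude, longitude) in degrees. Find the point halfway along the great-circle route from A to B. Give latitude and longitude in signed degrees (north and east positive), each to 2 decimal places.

-12.92°, 156.55°

The central angle between A and B is δ = 0.7865 rad.
With f = 0.5, the slerp weights are sin((1−f)δ)/sin δ = 0.5413 and sin(fδ)/sin δ = 0.5413.
Weighted sum of the unit vectors: (0.5413)·(-0.8690,0.0985,-0.4848) + (0.5413)·(-0.7828,0.6181,0.0720) = (-0.8942, 0.3879, -0.2235).
Converting back: φ = atan2(z, √(x²+y²)) = -12.92°, λ = atan2(y, x) = 156.55°.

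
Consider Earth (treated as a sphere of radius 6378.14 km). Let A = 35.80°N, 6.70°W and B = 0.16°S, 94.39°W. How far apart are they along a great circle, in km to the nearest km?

Let φ₁ = 0.6248 rad, φ₂ = -0.0028 rad, and Δλ = -1.5305 rad.
Haversine: a = sin²(Δφ/2) + cos φ₁ cos φ₂ sin²(Δλ/2) = 0.0953 + (0.8111)(1.0000)(0.4798) = 0.48447.
Central angle c = 2·arcsin(√a) = 1.53973 rad.
Distance = R·c = 6378.14 × 1.5397 ≈ 9821 km.

9821 km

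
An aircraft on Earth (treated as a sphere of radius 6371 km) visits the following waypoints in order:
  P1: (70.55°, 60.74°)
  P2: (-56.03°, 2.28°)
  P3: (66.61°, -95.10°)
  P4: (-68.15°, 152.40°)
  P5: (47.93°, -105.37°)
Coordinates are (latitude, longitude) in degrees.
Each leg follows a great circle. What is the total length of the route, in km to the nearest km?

63219 km

Leg P1→P2: central angle 2.3250 rad, distance 14812.3 km.
Leg P2→P3: central angle 2.4811 rad, distance 15806.9 km.
Leg P3→P4: central angle 2.7103 rad, distance 17267.4 km.
Leg P4→P5: central angle 2.4066 rad, distance 15332.4 km.
Total: 14812.3 + 15806.9 + 17267.4 + 15332.4 ≈ 63219 km.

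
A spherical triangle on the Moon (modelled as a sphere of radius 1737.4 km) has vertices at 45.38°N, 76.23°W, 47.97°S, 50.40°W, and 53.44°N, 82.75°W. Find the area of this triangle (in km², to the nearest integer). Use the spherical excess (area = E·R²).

84102 km²

Side lengths (central angles): a = 1.8335, b = 0.1588, c = 1.6764 rad; semiperimeter s = 1.8344.
By l'Huilier's theorem, tan(E/4) = √[tan(s/2) tan((s−a)/2) tan((s−b)/2) tan((s−c)/2)], giving spherical excess E = 0.0279 rad.
Area = E·R² = 0.0279 × (1737.4)² ≈ 84102 km².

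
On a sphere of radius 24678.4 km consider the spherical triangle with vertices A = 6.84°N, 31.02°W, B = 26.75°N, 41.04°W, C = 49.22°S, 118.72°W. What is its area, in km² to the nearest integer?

Side lengths (central angles): a = 1.7889, b = 1.6350, c = 0.3852 rad; semiperimeter s = 1.9046.
By l'Huilier's theorem, tan(E/4) = √[tan(s/2) tan((s−a)/2) tan((s−b)/2) tan((s−c)/2)], giving spherical excess E = 0.4081 rad.
Area = E·R² = 0.4081 × (24678.4)² ≈ 248516617 km².

248516617 km²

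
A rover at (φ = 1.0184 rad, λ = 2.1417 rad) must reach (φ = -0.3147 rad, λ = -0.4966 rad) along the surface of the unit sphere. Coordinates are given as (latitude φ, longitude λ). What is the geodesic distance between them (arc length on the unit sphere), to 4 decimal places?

With latitudes φ₁ = 58.350°, φ₂ = -18.031° and longitude difference Δλ = -151.163°:
Haversine: a = sin²(Δφ/2) + cos φ₁ cos φ₂ sin²(Δλ/2) = 0.3823 + (0.5247)(0.9509)(0.9380) = 0.85029.
Central angle c = 2·arcsin(√a) = 2.34701 rad.
On the unit sphere the arc length equals the central angle: 2.3470.

2.3470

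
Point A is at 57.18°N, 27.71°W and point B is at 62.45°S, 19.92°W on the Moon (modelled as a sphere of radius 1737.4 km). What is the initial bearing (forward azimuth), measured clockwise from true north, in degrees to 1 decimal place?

With φ₁ = 0.9980, φ₂ = -1.0900, Δλ = 0.1360 rad, the forward-azimuth formula gives
θ = atan2( sin Δλ cos φ₂ , cos φ₁ sin φ₂ − sin φ₁ cos φ₂ cos Δλ ) = atan2(0.0627, -0.8656) = 175.86°.
So the initial bearing is 175.9°.

175.9°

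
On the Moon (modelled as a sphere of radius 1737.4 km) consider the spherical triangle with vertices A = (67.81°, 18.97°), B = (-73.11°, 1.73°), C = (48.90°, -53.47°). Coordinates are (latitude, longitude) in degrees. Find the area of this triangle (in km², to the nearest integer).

4872403 km²

Side lengths (central angles): a = 2.2295, b = 0.6878, c = 2.4674 rad; semiperimeter s = 2.6923.
By l'Huilier's theorem, tan(E/4) = √[tan(s/2) tan((s−a)/2) tan((s−b)/2) tan((s−c)/2)], giving spherical excess E = 1.6141 rad.
Area = E·R² = 1.6141 × (1737.4)² ≈ 4872403 km².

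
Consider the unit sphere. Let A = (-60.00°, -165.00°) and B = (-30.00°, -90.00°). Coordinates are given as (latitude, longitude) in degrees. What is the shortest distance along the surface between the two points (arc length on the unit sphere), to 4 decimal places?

Let φ₁ = -1.0472 rad, φ₂ = -0.5236 rad, and Δλ = 1.3090 rad.
cos c = sin φ₁ sin φ₂ + cos φ₁ cos φ₂ cos Δλ = (-0.8660)(-0.5000) + (0.5000)(0.8660)(0.2588) = 0.54508,
so c = arccos(0.54508) = 0.99431 rad.
On the unit sphere the arc length equals the central angle: 0.9943.

0.9943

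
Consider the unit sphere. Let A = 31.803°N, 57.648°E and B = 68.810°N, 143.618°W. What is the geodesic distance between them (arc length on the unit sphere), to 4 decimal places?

With latitudes φ₁ = 31.803°, φ₂ = 68.810° and longitude difference Δλ = 158.734°:
cos c = sin φ₁ sin φ₂ + cos φ₁ cos φ₂ cos Δλ = (0.5270)(0.9324) + (0.8499)(0.3615)(-0.9319) = 0.20509,
so c = arccos(0.20509) = 1.36424 rad.
On the unit sphere the arc length equals the central angle: 1.3642.

1.3642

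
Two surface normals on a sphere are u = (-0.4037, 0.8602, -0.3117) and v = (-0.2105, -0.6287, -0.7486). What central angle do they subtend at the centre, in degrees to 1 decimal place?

102.9°

u·v = -0.2225; |u| = 1.0000, |v| = 1.0000.
cos θ = (u·v)/(|u||v|) = -0.2225, so θ = 102.9°.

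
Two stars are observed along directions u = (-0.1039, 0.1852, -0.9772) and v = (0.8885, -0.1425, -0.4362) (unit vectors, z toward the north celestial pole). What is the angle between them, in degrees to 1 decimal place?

72.1°

u·v = 0.3075; |u| = 1.0000, |v| = 1.0000.
cos θ = (u·v)/(|u||v|) = 0.3075, so θ = 72.1°.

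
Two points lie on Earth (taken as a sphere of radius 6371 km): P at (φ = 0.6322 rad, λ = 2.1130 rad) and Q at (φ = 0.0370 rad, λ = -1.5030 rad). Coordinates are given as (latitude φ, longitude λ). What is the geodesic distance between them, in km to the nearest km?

14906 km

In radians: φ₁ = 0.6322, φ₂ = 0.0370, Δλ = 152.818° = 2.6672 rad.
Haversine: a = sin²(Δφ/2) + cos φ₁ cos φ₂ sin²(Δλ/2) = 0.0860 + (0.8067)(0.9993)(0.9448) = 0.84764.
Central angle c = 2·arcsin(√a) = 2.33962 rad.
Distance = R·c = 6371 × 2.3396 ≈ 14906 km.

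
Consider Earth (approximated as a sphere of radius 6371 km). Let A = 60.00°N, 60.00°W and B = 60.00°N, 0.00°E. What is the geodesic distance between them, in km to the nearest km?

With latitudes φ₁ = 60.000°, φ₂ = 60.000° and longitude difference Δλ = 60.000°:
cos c = sin φ₁ sin φ₂ + cos φ₁ cos φ₂ cos Δλ = (0.8660)(0.8660) + (0.5000)(0.5000)(0.5000) = 0.87500,
so c = arccos(0.87500) = 0.50536 rad.
Distance = R·c = 6371 × 0.5054 ≈ 3220 km.

3220 km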